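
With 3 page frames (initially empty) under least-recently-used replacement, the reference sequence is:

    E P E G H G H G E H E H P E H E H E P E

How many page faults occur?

E -> fault, frames [E]
P -> fault, frames [E, P]
E -> hit
G -> fault, frames [P, E, G]
H -> fault, evict P, frames [E, G, H]
G -> hit
H -> hit
G -> hit
E -> hit
H -> hit
E -> hit
H -> hit
P -> fault, evict G, frames [E, H, P]
E -> hit
H -> hit
E -> hit
H -> hit
E -> hit
P -> hit
E -> hit
Page faults: 5.

5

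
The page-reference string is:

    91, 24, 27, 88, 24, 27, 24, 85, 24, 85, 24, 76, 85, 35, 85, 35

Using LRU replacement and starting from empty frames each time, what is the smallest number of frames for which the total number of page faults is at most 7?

f=1: 16 faults
f=2: 10 faults
f=3: 7 faults
f=4: 7 faults
f=5: 7 faults
f=6: 7 faults
f=7: 7 faults
Smallest f with faults ≤ 7 is 3.

3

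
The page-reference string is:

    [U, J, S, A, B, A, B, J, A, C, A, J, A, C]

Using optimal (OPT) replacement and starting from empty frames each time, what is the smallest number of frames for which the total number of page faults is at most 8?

3

f=1: 14 faults
f=2: 9 faults
f=3: 6 faults
f=4: 6 faults
f=5: 6 faults
f=6: 6 faults
Smallest f with faults ≤ 8 is 3.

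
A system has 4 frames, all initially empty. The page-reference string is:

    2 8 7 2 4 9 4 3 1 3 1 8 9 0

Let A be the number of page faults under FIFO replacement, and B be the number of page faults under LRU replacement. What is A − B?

Under FIFO: F F F . F F . F F . . F . F → 9 faults.
Under LRU: F F F . F F . F F . . F F F → 10 faults.
A − B = 9 − 10 = -1.

-1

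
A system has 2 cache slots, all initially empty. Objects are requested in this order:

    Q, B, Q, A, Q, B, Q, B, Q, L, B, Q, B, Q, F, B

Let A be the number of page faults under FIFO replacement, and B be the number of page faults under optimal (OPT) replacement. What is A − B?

Under FIFO: F F . F F F . . . F . F F . F . → 9 faults.
Under OPT: F F . F . F . . . F . F . . F . → 7 faults.
A − B = 9 − 7 = 2.

2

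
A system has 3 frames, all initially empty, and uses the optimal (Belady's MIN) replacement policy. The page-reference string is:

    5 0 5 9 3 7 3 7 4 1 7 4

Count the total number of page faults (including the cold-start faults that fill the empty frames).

7

5: miss, frames [5]
0: miss, frames [5, 0]
5: hit
9: miss, frames [5, 0, 9]
3: miss, evict 9, frames [5, 0, 3]
7: miss, evict 0, frames [5, 3, 7]
3: hit
7: hit
4: miss, evict 3, frames [5, 7, 4]
1: miss, evict 5, frames [7, 4, 1]
7: hit
4: hit
Page faults: 7.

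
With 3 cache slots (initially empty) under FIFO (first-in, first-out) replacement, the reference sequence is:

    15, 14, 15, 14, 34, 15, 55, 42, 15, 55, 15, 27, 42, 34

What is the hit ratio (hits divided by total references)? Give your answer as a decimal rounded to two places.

0.43

15 -> miss, frames {15}
14 -> miss, frames {15,14}
15 -> hit
14 -> hit
34 -> miss, frames {15,14,34}
15 -> hit
55 -> miss, evict 15, frames {14,34,55}
42 -> miss, evict 14, frames {34,55,42}
15 -> miss, evict 34, frames {55,42,15}
55 -> hit
15 -> hit
27 -> miss, evict 55, frames {42,15,27}
42 -> hit
34 -> miss, evict 42, frames {15,27,34}
Hits: 6 of 14 references → 6/14 = 0.4286.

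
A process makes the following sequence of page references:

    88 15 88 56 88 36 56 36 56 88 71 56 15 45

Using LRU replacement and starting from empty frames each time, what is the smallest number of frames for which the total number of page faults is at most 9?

f=1: 14 faults
f=2: 10 faults
f=3: 7 faults
f=4: 7 faults
f=5: 6 faults
f=6: 6 faults
Smallest f with faults ≤ 9 is 3.

3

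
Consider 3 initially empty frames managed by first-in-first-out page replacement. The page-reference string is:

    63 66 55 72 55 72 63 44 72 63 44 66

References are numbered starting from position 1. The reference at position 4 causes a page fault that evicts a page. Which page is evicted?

63

pos 1: 63 -> fault, frames [63]
pos 2: 66 -> fault, frames [63, 66]
pos 3: 55 -> fault, frames [63, 66, 55]
pos 4: 72 -> fault, evict 63, frames [66, 55, 72]
At position 4, page 63 is evicted.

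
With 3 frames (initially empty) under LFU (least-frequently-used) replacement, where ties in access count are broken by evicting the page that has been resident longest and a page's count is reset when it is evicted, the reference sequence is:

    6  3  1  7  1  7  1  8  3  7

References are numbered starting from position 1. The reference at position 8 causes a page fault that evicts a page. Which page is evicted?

3

pos 1: 6: fault, frames [6]
pos 2: 3: fault, frames [6, 3]
pos 3: 1: fault, frames [6, 3, 1]
pos 4: 7: fault, evict 6, frames [3, 1, 7]
pos 5: 1: hit
pos 6: 7: hit
pos 7: 1: hit
pos 8: 8: fault, evict 3, frames [1, 7, 8]
At position 8, page 3 is evicted.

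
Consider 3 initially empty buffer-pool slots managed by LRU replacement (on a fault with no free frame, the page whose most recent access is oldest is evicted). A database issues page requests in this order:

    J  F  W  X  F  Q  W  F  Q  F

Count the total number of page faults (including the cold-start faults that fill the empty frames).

6

J -> fault, frames {J}
F -> fault, frames {J,F}
W -> fault, frames {J,F,W}
X -> fault, evict J, frames {F,W,X}
F -> hit
Q -> fault, evict W, frames {X,F,Q}
W -> fault, evict X, frames {F,Q,W}
F -> hit
Q -> hit
F -> hit
Page faults: 6.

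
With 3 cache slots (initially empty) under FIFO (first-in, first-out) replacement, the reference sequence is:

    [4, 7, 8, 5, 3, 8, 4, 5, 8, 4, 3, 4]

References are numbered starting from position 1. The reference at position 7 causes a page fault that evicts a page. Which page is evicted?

8

pos 1: 4 → miss, frames (4)
pos 2: 7 → miss, frames (4 7)
pos 3: 8 → miss, frames (4 7 8)
pos 4: 5 → miss, evict 4, frames (7 8 5)
pos 5: 3 → miss, evict 7, frames (8 5 3)
pos 6: 8 → hit
pos 7: 4 → miss, evict 8, frames (5 3 4)
At position 7, page 8 is evicted.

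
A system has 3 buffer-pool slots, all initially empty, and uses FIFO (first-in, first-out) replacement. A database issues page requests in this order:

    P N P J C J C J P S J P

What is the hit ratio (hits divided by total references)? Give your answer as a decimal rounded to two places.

0.42

P → fault, frames (P)
N → fault, frames (P N)
P → hit
J → fault, frames (P N J)
C → fault, evict P, frames (N J C)
J → hit
C → hit
J → hit
P → fault, evict N, frames (J C P)
S → fault, evict J, frames (C P S)
J → fault, evict C, frames (P S J)
P → hit
Hits: 5 of 12 references → 5/12 = 0.4167.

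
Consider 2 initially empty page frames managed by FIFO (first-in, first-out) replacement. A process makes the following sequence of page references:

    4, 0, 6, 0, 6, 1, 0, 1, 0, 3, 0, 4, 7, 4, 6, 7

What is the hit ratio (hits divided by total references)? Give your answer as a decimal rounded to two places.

0.44

4 -> miss, frames (4)
0 -> miss, frames (4 0)
6 -> miss, evict 4, frames (0 6)
0 -> hit
6 -> hit
1 -> miss, evict 0, frames (6 1)
0 -> miss, evict 6, frames (1 0)
1 -> hit
0 -> hit
3 -> miss, evict 1, frames (0 3)
0 -> hit
4 -> miss, evict 0, frames (3 4)
7 -> miss, evict 3, frames (4 7)
4 -> hit
6 -> miss, evict 4, frames (7 6)
7 -> hit
Hits: 7 of 16 references → 7/16 = 0.4375.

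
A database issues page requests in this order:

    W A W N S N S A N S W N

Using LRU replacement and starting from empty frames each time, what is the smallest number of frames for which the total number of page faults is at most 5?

4

f=1: 12 faults
f=2: 9 faults
f=3: 6 faults
f=4: 4 faults
Smallest f with faults ≤ 5 is 4.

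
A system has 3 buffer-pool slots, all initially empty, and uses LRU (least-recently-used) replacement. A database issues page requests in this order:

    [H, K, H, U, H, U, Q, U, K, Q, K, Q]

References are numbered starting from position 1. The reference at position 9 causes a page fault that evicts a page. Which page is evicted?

pos 1: H: fault, frames [H]
pos 2: K: fault, frames [H, K]
pos 3: H: hit
pos 4: U: fault, frames [K, H, U]
pos 5: H: hit
pos 6: U: hit
pos 7: Q: fault, evict K, frames [H, U, Q]
pos 8: U: hit
pos 9: K: fault, evict H, frames [Q, U, K]
At position 9, page H is evicted.

H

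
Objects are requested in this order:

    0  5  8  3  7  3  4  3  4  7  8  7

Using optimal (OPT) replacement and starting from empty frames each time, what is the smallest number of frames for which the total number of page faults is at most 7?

3

f=1: 12 faults
f=2: 8 faults
f=3: 7 faults
f=4: 6 faults
f=5: 6 faults
f=6: 6 faults
Smallest f with faults ≤ 7 is 3.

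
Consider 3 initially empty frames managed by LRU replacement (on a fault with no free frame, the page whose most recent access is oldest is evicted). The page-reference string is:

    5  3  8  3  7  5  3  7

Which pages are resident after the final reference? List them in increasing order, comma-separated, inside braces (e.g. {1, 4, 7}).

5: miss, frames [5]
3: miss, frames [5, 3]
8: miss, frames [5, 3, 8]
3: hit
7: miss, evict 5, frames [8, 3, 7]
5: miss, evict 8, frames [3, 7, 5]
3: hit
7: hit

{3, 5, 7}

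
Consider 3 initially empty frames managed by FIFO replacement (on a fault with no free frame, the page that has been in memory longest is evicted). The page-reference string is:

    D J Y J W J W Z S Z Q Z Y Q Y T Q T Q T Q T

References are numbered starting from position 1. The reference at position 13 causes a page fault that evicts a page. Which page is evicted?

pos 1: D -> miss, frames (D)
pos 2: J -> miss, frames (D J)
pos 3: Y -> miss, frames (D J Y)
pos 4: J -> hit
pos 5: W -> miss, evict D, frames (J Y W)
pos 6: J -> hit
pos 7: W -> hit
pos 8: Z -> miss, evict J, frames (Y W Z)
pos 9: S -> miss, evict Y, frames (W Z S)
pos 10: Z -> hit
pos 11: Q -> miss, evict W, frames (Z S Q)
pos 12: Z -> hit
pos 13: Y -> miss, evict Z, frames (S Q Y)
At position 13, page Z is evicted.

Z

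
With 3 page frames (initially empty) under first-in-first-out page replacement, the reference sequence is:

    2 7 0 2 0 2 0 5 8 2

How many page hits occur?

4

2 → fault, frames {2}
7 → fault, frames {2,7}
0 → fault, frames {2,7,0}
2 → hit
0 → hit
2 → hit
0 → hit
5 → fault, evict 2, frames {7,0,5}
8 → fault, evict 7, frames {0,5,8}
2 → fault, evict 0, frames {5,8,2}
Hits: 4.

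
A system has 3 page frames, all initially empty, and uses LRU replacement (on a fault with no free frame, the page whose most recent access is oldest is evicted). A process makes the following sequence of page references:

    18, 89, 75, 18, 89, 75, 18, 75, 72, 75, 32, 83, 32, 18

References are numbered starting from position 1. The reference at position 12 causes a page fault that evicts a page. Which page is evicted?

72

pos 1: 18: fault, frames (18)
pos 2: 89: fault, frames (18 89)
pos 3: 75: fault, frames (18 89 75)
pos 4: 18: hit
pos 5: 89: hit
pos 6: 75: hit
pos 7: 18: hit
pos 8: 75: hit
pos 9: 72: fault, evict 89, frames (18 75 72)
pos 10: 75: hit
pos 11: 32: fault, evict 18, frames (72 75 32)
pos 12: 83: fault, evict 72, frames (75 32 83)
At position 12, page 72 is evicted.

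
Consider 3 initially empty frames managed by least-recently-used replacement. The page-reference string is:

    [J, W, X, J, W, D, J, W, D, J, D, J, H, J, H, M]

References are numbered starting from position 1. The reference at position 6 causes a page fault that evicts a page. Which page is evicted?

X

pos 1: J: miss, frames {J}
pos 2: W: miss, frames {J,W}
pos 3: X: miss, frames {J,W,X}
pos 4: J: hit
pos 5: W: hit
pos 6: D: miss, evict X, frames {J,W,D}
At position 6, page X is evicted.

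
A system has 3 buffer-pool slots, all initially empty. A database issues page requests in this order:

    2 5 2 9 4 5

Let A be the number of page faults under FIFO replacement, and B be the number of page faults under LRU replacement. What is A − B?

-1

Under FIFO: F F . F F . → 4 faults.
Under LRU: F F . F F F → 5 faults.
A − B = 4 − 5 = -1.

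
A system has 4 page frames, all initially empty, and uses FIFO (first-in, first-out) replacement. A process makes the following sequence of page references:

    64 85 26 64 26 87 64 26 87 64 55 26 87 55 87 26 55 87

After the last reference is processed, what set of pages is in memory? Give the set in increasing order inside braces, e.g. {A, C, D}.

{26, 55, 85, 87}

64 → fault, frames (64)
85 → fault, frames (64 85)
26 → fault, frames (64 85 26)
64 → hit
26 → hit
87 → fault, frames (64 85 26 87)
64 → hit
26 → hit
87 → hit
64 → hit
55 → fault, evict 64, frames (85 26 87 55)
26 → hit
87 → hit
55 → hit
87 → hit
26 → hit
55 → hit
87 → hit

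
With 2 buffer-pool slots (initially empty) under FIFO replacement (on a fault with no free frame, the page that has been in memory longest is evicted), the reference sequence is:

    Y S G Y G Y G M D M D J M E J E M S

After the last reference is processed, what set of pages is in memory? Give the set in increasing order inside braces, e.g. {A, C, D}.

{M, S}

Y → fault, frames (Y)
S → fault, frames (Y S)
G → fault, evict Y, frames (S G)
Y → fault, evict S, frames (G Y)
G → hit
Y → hit
G → hit
M → fault, evict G, frames (Y M)
D → fault, evict Y, frames (M D)
M → hit
D → hit
J → fault, evict M, frames (D J)
M → fault, evict D, frames (J M)
E → fault, evict J, frames (M E)
J → fault, evict M, frames (E J)
E → hit
M → fault, evict E, frames (J M)
S → fault, evict J, frames (M S)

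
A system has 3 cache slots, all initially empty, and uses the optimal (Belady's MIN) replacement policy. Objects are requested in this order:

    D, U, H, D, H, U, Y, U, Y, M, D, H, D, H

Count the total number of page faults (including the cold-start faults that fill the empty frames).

D: fault, frames {D}
U: fault, frames {D,U}
H: fault, frames {D,U,H}
D: hit
H: hit
U: hit
Y: fault, evict H, frames {D,U,Y}
U: hit
Y: hit
M: fault, evict Y, frames {D,U,M}
D: hit
H: fault, evict M, frames {D,U,H}
D: hit
H: hit
Page faults: 6.

6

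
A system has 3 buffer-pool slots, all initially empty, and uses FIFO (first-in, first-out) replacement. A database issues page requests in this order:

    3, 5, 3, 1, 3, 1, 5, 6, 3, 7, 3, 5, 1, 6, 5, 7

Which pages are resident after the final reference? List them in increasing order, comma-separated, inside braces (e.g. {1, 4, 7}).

{1, 6, 7}

3 → miss, frames {3}
5 → miss, frames {3,5}
3 → hit
1 → miss, frames {3,5,1}
3 → hit
1 → hit
5 → hit
6 → miss, evict 3, frames {5,1,6}
3 → miss, evict 5, frames {1,6,3}
7 → miss, evict 1, frames {6,3,7}
3 → hit
5 → miss, evict 6, frames {3,7,5}
1 → miss, evict 3, frames {7,5,1}
6 → miss, evict 7, frames {5,1,6}
5 → hit
7 → miss, evict 5, frames {1,6,7}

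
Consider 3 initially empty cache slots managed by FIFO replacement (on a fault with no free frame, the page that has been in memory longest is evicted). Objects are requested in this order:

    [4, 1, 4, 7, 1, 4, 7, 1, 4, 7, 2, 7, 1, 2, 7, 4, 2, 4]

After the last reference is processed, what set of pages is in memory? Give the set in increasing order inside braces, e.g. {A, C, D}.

4 → miss, frames (4)
1 → miss, frames (4 1)
4 → hit
7 → miss, frames (4 1 7)
1 → hit
4 → hit
7 → hit
1 → hit
4 → hit
7 → hit
2 → miss, evict 4, frames (1 7 2)
7 → hit
1 → hit
2 → hit
7 → hit
4 → miss, evict 1, frames (7 2 4)
2 → hit
4 → hit

{2, 4, 7}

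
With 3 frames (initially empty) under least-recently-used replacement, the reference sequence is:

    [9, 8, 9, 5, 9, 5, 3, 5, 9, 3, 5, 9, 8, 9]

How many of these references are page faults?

5

9 → fault, frames {9}
8 → fault, frames {9,8}
9 → hit
5 → fault, frames {8,9,5}
9 → hit
5 → hit
3 → fault, evict 8, frames {9,5,3}
5 → hit
9 → hit
3 → hit
5 → hit
9 → hit
8 → fault, evict 3, frames {5,9,8}
9 → hit
Page faults: 5.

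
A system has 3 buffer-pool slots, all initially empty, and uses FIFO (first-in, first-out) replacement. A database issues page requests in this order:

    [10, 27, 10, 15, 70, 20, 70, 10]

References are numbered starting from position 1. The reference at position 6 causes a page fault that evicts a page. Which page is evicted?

pos 1: 10: fault, frames [10]
pos 2: 27: fault, frames [10, 27]
pos 3: 10: hit
pos 4: 15: fault, frames [10, 27, 15]
pos 5: 70: fault, evict 10, frames [27, 15, 70]
pos 6: 20: fault, evict 27, frames [15, 70, 20]
At position 6, page 27 is evicted.

27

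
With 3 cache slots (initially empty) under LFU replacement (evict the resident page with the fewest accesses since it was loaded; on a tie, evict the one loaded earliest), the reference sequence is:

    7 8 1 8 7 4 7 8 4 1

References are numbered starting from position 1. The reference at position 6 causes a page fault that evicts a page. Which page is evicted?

pos 1: 7: fault, frames (7)
pos 2: 8: fault, frames (7 8)
pos 3: 1: fault, frames (7 8 1)
pos 4: 8: hit
pos 5: 7: hit
pos 6: 4: fault, evict 1, frames (7 8 4)
At position 6, page 1 is evicted.

1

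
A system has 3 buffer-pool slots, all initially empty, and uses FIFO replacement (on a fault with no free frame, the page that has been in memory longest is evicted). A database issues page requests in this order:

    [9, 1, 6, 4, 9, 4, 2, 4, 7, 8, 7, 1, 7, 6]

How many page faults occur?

9 -> fault, frames [9]
1 -> fault, frames [9, 1]
6 -> fault, frames [9, 1, 6]
4 -> fault, evict 9, frames [1, 6, 4]
9 -> fault, evict 1, frames [6, 4, 9]
4 -> hit
2 -> fault, evict 6, frames [4, 9, 2]
4 -> hit
7 -> fault, evict 4, frames [9, 2, 7]
8 -> fault, evict 9, frames [2, 7, 8]
7 -> hit
1 -> fault, evict 2, frames [7, 8, 1]
7 -> hit
6 -> fault, evict 7, frames [8, 1, 6]
Page faults: 10.

10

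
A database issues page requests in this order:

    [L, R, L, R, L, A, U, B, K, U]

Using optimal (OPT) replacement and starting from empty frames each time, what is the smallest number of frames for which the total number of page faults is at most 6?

2

f=1: 10 faults
f=2: 6 faults
f=3: 6 faults
f=4: 6 faults
f=5: 6 faults
f=6: 6 faults
Smallest f with faults ≤ 6 is 2.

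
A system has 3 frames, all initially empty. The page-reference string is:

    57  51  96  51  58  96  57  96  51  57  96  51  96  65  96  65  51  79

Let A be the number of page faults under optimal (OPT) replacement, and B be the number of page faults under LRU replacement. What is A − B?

-1

Under OPT: F F F . F . . . F . . . . F . . . F → 7 faults.
Under LRU: F F F . F . F . F . . . . F . . . F → 8 faults.
A − B = 7 − 8 = -1.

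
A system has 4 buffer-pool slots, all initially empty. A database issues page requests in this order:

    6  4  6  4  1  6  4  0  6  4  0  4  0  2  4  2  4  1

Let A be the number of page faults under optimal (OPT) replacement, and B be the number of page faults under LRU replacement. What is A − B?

-1

Under OPT: F F . . F . . F . . . . . F . . . . → 5 faults.
Under LRU: F F . . F . . F . . . . . F . . . F → 6 faults.
A − B = 5 − 6 = -1.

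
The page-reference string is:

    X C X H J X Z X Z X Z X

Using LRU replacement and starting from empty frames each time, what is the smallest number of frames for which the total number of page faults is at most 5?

3

f=1: 12 faults
f=2: 6 faults
f=3: 5 faults
f=4: 5 faults
f=5: 5 faults
Smallest f with faults ≤ 5 is 3.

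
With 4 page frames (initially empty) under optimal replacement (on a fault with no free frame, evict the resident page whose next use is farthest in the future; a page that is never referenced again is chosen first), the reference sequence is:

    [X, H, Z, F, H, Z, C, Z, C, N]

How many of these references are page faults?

6

X -> miss, frames (X)
H -> miss, frames (X H)
Z -> miss, frames (X H Z)
F -> miss, frames (X H Z F)
H -> hit
Z -> hit
C -> miss, evict F, frames (X H Z C)
Z -> hit
C -> hit
N -> miss, evict C, frames (X H Z N)
Page faults: 6.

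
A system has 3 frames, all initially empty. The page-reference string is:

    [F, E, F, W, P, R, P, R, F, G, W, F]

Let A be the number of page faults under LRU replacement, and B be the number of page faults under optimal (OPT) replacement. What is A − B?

Under LRU: F F . F F F . . F F F . → 8 faults.
Under OPT: F F . F F F . . . F F . → 7 faults.
A − B = 8 − 7 = 1.

1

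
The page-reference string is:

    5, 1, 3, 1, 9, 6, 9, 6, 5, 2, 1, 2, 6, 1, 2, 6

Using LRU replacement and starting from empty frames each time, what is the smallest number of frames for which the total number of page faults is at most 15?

2

f=1: 16 faults
f=2: 12 faults
f=3: 9 faults
f=4: 8 faults
f=5: 6 faults
f=6: 6 faults
Smallest f with faults ≤ 15 is 2.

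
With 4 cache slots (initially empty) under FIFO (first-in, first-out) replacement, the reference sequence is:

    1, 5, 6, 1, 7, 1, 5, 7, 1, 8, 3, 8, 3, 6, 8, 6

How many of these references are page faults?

6

1: fault, frames [1]
5: fault, frames [1, 5]
6: fault, frames [1, 5, 6]
1: hit
7: fault, frames [1, 5, 6, 7]
1: hit
5: hit
7: hit
1: hit
8: fault, evict 1, frames [5, 6, 7, 8]
3: fault, evict 5, frames [6, 7, 8, 3]
8: hit
3: hit
6: hit
8: hit
6: hit
Page faults: 6.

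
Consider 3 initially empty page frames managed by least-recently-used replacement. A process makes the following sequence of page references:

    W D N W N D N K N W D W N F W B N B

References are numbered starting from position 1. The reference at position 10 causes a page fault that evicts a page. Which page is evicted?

pos 1: W -> miss, frames {W}
pos 2: D -> miss, frames {W,D}
pos 3: N -> miss, frames {W,D,N}
pos 4: W -> hit
pos 5: N -> hit
pos 6: D -> hit
pos 7: N -> hit
pos 8: K -> miss, evict W, frames {D,N,K}
pos 9: N -> hit
pos 10: W -> miss, evict D, frames {K,N,W}
At position 10, page D is evicted.

D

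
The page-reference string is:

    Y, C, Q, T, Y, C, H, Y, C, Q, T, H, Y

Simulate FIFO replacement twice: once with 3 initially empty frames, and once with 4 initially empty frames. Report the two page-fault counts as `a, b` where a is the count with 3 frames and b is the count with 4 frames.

3 frames: F F F F F F F . . F F . F → 10 faults.
4 frames: F F F F . . F F F F F F F → 11 faults.
11 > 10: adding a frame increased faults — Belady's anomaly.

10, 11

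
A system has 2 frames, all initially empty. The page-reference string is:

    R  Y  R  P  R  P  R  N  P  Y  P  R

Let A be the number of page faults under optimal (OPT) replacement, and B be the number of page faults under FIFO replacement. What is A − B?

-2

Under OPT: F F . F . . . F . F . F → 6 faults.
Under FIFO: F F . F F . . F F F . F → 8 faults.
A − B = 6 − 8 = -2.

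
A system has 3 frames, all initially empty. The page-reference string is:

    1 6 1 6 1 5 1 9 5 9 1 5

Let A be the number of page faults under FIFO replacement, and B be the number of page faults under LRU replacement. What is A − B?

1

Under FIFO: F F . . . F . F . . F . → 5 faults.
Under LRU: F F . . . F . F . . . . → 4 faults.
A − B = 5 − 4 = 1.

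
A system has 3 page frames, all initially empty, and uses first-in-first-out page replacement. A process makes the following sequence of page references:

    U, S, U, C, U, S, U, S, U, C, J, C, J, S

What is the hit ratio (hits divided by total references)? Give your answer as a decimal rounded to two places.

0.71

U: fault, frames [U]
S: fault, frames [U, S]
U: hit
C: fault, frames [U, S, C]
U: hit
S: hit
U: hit
S: hit
U: hit
C: hit
J: fault, evict U, frames [S, C, J]
C: hit
J: hit
S: hit
Hits: 10 of 14 references → 10/14 = 0.7143.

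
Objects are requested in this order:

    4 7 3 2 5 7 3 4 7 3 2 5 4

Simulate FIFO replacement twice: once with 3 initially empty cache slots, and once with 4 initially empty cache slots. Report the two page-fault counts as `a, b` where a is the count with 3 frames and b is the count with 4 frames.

3 frames: F F F F F F F F . . F F . → 10 faults.
4 frames: F F F F F . . F F F F F F → 11 faults.
11 > 10: adding a frame increased faults — Belady's anomaly.

10, 11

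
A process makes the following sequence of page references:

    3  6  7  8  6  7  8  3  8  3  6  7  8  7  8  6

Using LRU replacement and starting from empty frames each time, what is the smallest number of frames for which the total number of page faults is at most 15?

2

f=1: 16 faults
f=2: 12 faults
f=3: 8 faults
f=4: 4 faults
Smallest f with faults ≤ 15 is 2.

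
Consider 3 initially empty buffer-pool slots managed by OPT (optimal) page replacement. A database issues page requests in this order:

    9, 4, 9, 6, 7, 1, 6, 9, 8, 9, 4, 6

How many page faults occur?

7

9: fault, frames {9}
4: fault, frames {9,4}
9: hit
6: fault, frames {9,4,6}
7: fault, evict 4, frames {9,6,7}
1: fault, evict 7, frames {9,6,1}
6: hit
9: hit
8: fault, evict 1, frames {9,6,8}
9: hit
4: fault, evict 8, frames {9,6,4}
6: hit
Page faults: 7.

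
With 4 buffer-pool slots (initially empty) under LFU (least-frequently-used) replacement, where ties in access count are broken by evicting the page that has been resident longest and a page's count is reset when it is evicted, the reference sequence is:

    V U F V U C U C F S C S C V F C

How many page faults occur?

7

V: fault, frames (V)
U: fault, frames (V U)
F: fault, frames (V U F)
V: hit
U: hit
C: fault, frames (V U F C)
U: hit
C: hit
F: hit
S: fault, evict V, frames (U F C S)
C: hit
S: hit
C: hit
V: fault, evict F, frames (U C S V)
F: fault, evict V, frames (U C S F)
C: hit
Page faults: 7.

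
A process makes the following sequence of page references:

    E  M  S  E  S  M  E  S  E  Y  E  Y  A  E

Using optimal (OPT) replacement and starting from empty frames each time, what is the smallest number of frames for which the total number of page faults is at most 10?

f=1: 14 faults
f=2: 7 faults
f=3: 5 faults
f=4: 5 faults
f=5: 5 faults
Smallest f with faults ≤ 10 is 2.

2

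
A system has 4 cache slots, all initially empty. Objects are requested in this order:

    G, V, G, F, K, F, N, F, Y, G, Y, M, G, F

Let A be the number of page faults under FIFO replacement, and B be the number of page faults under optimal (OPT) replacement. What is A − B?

Under FIFO: F F . F F . F . F F . F . F → 9 faults.
Under OPT: F F . F F . F . F . . F . . → 7 faults.
A − B = 9 − 7 = 2.

2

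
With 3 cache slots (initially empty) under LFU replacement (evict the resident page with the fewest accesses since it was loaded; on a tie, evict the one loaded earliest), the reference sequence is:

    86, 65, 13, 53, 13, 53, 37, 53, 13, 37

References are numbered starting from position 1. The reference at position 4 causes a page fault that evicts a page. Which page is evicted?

86

pos 1: 86 -> fault, frames (86)
pos 2: 65 -> fault, frames (86 65)
pos 3: 13 -> fault, frames (86 65 13)
pos 4: 53 -> fault, evict 86, frames (65 13 53)
At position 4, page 86 is evicted.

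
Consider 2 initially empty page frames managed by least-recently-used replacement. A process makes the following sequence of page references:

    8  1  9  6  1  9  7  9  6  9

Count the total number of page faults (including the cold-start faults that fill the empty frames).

8

8 → miss, frames {8}
1 → miss, frames {8,1}
9 → miss, evict 8, frames {1,9}
6 → miss, evict 1, frames {9,6}
1 → miss, evict 9, frames {6,1}
9 → miss, evict 6, frames {1,9}
7 → miss, evict 1, frames {9,7}
9 → hit
6 → miss, evict 7, frames {9,6}
9 → hit
Page faults: 8.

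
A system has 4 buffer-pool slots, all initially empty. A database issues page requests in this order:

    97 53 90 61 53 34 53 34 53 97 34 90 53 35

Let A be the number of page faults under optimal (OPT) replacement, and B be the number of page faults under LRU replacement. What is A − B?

Under OPT: F F F F . F . . . . . . . F → 6 faults.
Under LRU: F F F F . F . . . F . F . F → 8 faults.
A − B = 6 − 8 = -2.

-2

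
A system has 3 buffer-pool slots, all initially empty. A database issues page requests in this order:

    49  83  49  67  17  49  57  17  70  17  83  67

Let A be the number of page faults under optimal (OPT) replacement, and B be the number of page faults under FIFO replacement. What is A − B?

-3

Under OPT: F F . F F . F . F . . F → 7 faults.
Under FIFO: F F . F F F F . F F F F → 10 faults.
A − B = 7 − 10 = -3.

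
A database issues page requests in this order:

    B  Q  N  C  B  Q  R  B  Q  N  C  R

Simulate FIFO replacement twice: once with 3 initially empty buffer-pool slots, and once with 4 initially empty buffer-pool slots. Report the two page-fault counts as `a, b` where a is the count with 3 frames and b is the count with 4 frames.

3 frames: F F F F F F F . . F F . → 9 faults.
4 frames: F F F F . . F F F F F F → 10 faults.
10 > 9: adding a frame increased faults — Belady's anomaly.

9, 10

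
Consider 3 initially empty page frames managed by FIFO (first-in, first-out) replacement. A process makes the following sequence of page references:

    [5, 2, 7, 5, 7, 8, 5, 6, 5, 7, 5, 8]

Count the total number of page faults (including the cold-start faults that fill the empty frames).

8

5 -> fault, frames (5)
2 -> fault, frames (5 2)
7 -> fault, frames (5 2 7)
5 -> hit
7 -> hit
8 -> fault, evict 5, frames (2 7 8)
5 -> fault, evict 2, frames (7 8 5)
6 -> fault, evict 7, frames (8 5 6)
5 -> hit
7 -> fault, evict 8, frames (5 6 7)
5 -> hit
8 -> fault, evict 5, frames (6 7 8)
Page faults: 8.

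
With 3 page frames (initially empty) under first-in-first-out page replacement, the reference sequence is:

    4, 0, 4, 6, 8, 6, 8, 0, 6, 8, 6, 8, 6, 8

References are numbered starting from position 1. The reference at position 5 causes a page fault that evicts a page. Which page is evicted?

pos 1: 4 → fault, frames (4)
pos 2: 0 → fault, frames (4 0)
pos 3: 4 → hit
pos 4: 6 → fault, frames (4 0 6)
pos 5: 8 → fault, evict 4, frames (0 6 8)
At position 5, page 4 is evicted.

4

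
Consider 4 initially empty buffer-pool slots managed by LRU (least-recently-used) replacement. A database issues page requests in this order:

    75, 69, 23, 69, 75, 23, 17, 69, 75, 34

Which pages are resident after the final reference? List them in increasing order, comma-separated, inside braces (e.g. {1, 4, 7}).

75: fault, frames {75}
69: fault, frames {75,69}
23: fault, frames {75,69,23}
69: hit
75: hit
23: hit
17: fault, frames {69,75,23,17}
69: hit
75: hit
34: fault, evict 23, frames {17,69,75,34}

{17, 34, 69, 75}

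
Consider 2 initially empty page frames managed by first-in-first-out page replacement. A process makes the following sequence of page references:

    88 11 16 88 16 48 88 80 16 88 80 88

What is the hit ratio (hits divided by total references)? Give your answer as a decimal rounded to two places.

0.25

88: miss, frames (88)
11: miss, frames (88 11)
16: miss, evict 88, frames (11 16)
88: miss, evict 11, frames (16 88)
16: hit
48: miss, evict 16, frames (88 48)
88: hit
80: miss, evict 88, frames (48 80)
16: miss, evict 48, frames (80 16)
88: miss, evict 80, frames (16 88)
80: miss, evict 16, frames (88 80)
88: hit
Hits: 3 of 12 references → 3/12 = 0.2500.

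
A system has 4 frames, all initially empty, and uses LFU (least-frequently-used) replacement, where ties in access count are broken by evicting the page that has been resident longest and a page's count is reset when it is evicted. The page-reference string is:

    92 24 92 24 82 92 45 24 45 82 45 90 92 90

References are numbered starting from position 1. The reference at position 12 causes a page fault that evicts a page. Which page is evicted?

82

pos 1: 92 → miss, frames [92]
pos 2: 24 → miss, frames [92, 24]
pos 3: 92 → hit
pos 4: 24 → hit
pos 5: 82 → miss, frames [92, 24, 82]
pos 6: 92 → hit
pos 7: 45 → miss, frames [92, 24, 82, 45]
pos 8: 24 → hit
pos 9: 45 → hit
pos 10: 82 → hit
pos 11: 45 → hit
pos 12: 90 → miss, evict 82, frames [92, 24, 45, 90]
At position 12, page 82 is evicted.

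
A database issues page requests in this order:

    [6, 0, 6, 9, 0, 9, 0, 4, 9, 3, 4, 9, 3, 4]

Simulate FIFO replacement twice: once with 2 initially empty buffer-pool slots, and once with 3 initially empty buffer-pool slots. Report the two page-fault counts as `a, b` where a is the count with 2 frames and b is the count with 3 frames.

2 frames: F F . F . . . F . F . F . F → 7 faults.
3 frames: F F . F . . . F . F . . . . → 5 faults.
5 < 7: adding a frame reduced faults, as is typical.

7, 5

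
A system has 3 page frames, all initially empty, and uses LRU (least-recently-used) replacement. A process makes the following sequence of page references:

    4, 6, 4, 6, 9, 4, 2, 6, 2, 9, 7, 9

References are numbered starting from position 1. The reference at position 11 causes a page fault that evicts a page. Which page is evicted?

pos 1: 4 -> fault, frames (4)
pos 2: 6 -> fault, frames (4 6)
pos 3: 4 -> hit
pos 4: 6 -> hit
pos 5: 9 -> fault, frames (4 6 9)
pos 6: 4 -> hit
pos 7: 2 -> fault, evict 6, frames (9 4 2)
pos 8: 6 -> fault, evict 9, frames (4 2 6)
pos 9: 2 -> hit
pos 10: 9 -> fault, evict 4, frames (6 2 9)
pos 11: 7 -> fault, evict 6, frames (2 9 7)
At position 11, page 6 is evicted.

6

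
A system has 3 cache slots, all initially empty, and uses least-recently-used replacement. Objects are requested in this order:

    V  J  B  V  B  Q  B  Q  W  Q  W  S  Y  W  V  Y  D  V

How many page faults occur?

V -> fault, frames (V)
J -> fault, frames (V J)
B -> fault, frames (V J B)
V -> hit
B -> hit
Q -> fault, evict J, frames (V B Q)
B -> hit
Q -> hit
W -> fault, evict V, frames (B Q W)
Q -> hit
W -> hit
S -> fault, evict B, frames (Q W S)
Y -> fault, evict Q, frames (W S Y)
W -> hit
V -> fault, evict S, frames (Y W V)
Y -> hit
D -> fault, evict W, frames (V Y D)
V -> hit
Page faults: 9.

9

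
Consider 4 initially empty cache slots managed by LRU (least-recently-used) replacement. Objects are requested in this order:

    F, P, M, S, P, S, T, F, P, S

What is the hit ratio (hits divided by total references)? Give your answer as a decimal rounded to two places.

F → fault, frames (F)
P → fault, frames (F P)
M → fault, frames (F P M)
S → fault, frames (F P M S)
P → hit
S → hit
T → fault, evict F, frames (M P S T)
F → fault, evict M, frames (P S T F)
P → hit
S → hit
Hits: 4 of 10 references → 4/10 = 0.4000.

0.40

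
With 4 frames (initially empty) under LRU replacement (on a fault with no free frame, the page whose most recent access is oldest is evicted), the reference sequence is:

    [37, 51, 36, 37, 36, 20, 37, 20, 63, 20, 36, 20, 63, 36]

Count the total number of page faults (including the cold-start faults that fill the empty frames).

5

37: miss, frames {37}
51: miss, frames {37,51}
36: miss, frames {37,51,36}
37: hit
36: hit
20: miss, frames {51,37,36,20}
37: hit
20: hit
63: miss, evict 51, frames {36,37,20,63}
20: hit
36: hit
20: hit
63: hit
36: hit
Page faults: 5.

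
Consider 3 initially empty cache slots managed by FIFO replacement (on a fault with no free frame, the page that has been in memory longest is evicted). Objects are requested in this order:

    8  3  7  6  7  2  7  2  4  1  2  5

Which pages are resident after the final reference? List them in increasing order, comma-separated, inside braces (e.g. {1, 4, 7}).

8 → miss, frames [8]
3 → miss, frames [8, 3]
7 → miss, frames [8, 3, 7]
6 → miss, evict 8, frames [3, 7, 6]
7 → hit
2 → miss, evict 3, frames [7, 6, 2]
7 → hit
2 → hit
4 → miss, evict 7, frames [6, 2, 4]
1 → miss, evict 6, frames [2, 4, 1]
2 → hit
5 → miss, evict 2, frames [4, 1, 5]

{1, 4, 5}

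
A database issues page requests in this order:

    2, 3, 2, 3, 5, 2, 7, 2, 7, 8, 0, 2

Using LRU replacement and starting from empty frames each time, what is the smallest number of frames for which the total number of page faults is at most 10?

2

f=1: 12 faults
f=2: 8 faults
f=3: 7 faults
f=4: 6 faults
f=5: 6 faults
f=6: 6 faults
Smallest f with faults ≤ 10 is 2.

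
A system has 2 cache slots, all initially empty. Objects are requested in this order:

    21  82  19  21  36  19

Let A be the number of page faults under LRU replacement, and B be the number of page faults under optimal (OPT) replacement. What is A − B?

Under LRU: F F F F F F → 6 faults.
Under OPT: F F F . F . → 4 faults.
A − B = 6 − 4 = 2.

2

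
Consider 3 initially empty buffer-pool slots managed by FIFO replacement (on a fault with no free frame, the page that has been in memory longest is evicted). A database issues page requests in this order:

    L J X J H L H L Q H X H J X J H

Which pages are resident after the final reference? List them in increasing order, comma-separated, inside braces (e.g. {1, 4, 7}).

L -> fault, frames [L]
J -> fault, frames [L, J]
X -> fault, frames [L, J, X]
J -> hit
H -> fault, evict L, frames [J, X, H]
L -> fault, evict J, frames [X, H, L]
H -> hit
L -> hit
Q -> fault, evict X, frames [H, L, Q]
H -> hit
X -> fault, evict H, frames [L, Q, X]
H -> fault, evict L, frames [Q, X, H]
J -> fault, evict Q, frames [X, H, J]
X -> hit
J -> hit
H -> hit

{H, J, X}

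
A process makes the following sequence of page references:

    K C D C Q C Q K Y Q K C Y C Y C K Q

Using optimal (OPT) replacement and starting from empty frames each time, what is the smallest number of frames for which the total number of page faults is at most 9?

3

f=1: 18 faults
f=2: 10 faults
f=3: 7 faults
f=4: 5 faults
f=5: 5 faults
Smallest f with faults ≤ 9 is 3.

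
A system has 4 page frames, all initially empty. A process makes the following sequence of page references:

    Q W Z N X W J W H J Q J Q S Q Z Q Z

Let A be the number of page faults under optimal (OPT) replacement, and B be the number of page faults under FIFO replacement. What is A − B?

-3

Under OPT: F F F F F . F . F . . . . F . . . . → 8 faults.
Under FIFO: F F F F F . F F F . F . . F . F . . → 11 faults.
A − B = 8 − 11 = -3.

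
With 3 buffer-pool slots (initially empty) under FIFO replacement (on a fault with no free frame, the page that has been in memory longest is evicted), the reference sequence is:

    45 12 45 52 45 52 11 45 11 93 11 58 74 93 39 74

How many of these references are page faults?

9

45 → miss, frames [45]
12 → miss, frames [45, 12]
45 → hit
52 → miss, frames [45, 12, 52]
45 → hit
52 → hit
11 → miss, evict 45, frames [12, 52, 11]
45 → miss, evict 12, frames [52, 11, 45]
11 → hit
93 → miss, evict 52, frames [11, 45, 93]
11 → hit
58 → miss, evict 11, frames [45, 93, 58]
74 → miss, evict 45, frames [93, 58, 74]
93 → hit
39 → miss, evict 93, frames [58, 74, 39]
74 → hit
Page faults: 9.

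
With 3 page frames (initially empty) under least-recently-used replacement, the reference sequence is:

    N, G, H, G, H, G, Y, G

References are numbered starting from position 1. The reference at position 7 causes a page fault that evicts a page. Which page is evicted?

pos 1: N: fault, frames [N]
pos 2: G: fault, frames [N, G]
pos 3: H: fault, frames [N, G, H]
pos 4: G: hit
pos 5: H: hit
pos 6: G: hit
pos 7: Y: fault, evict N, frames [H, G, Y]
At position 7, page N is evicted.

N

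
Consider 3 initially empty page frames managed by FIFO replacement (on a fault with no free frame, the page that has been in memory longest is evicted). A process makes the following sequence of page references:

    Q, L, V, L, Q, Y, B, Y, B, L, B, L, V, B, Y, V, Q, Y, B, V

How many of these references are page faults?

11

Q: fault, frames (Q)
L: fault, frames (Q L)
V: fault, frames (Q L V)
L: hit
Q: hit
Y: fault, evict Q, frames (L V Y)
B: fault, evict L, frames (V Y B)
Y: hit
B: hit
L: fault, evict V, frames (Y B L)
B: hit
L: hit
V: fault, evict Y, frames (B L V)
B: hit
Y: fault, evict B, frames (L V Y)
V: hit
Q: fault, evict L, frames (V Y Q)
Y: hit
B: fault, evict V, frames (Y Q B)
V: fault, evict Y, frames (Q B V)
Page faults: 11.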